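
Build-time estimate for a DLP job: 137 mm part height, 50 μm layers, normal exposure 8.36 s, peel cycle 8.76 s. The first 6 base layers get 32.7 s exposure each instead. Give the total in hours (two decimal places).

13.07 hours

Number of layers: 137 / 0.05 → 2740 (rounded up).
Base layers = 6 × (32.7 + 8.76), so 248.76 s.
Normal layers: 2734 × (8.36 + 8.76) → 46806.08 s.
Total = 248.76 + 46806.08 = 47054.84 s = 13.07 hours.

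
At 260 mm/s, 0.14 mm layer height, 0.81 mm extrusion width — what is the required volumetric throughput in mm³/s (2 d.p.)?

29.48

Bead cross-section = 0.14 × 0.81, so 0.1134 mm².
Volumetric flow = 260 × 0.1134 = 29.48 mm³/s.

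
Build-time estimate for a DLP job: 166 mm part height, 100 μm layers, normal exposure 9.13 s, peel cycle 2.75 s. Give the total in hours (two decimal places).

Layer count = ceil(166 / 0.1) = 1660.
Each layer takes: 9.13 + 2.75 → 11.88 s.
Build time: 1660 × 11.88 s = 19720.8 s, i.e. 5.48 hours.

5.48 hours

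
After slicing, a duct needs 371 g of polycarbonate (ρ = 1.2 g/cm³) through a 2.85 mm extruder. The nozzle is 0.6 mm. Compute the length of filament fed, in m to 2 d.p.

Extruded volume: 371/1.2 = 309.1667 cm³ (309166.7 mm³).
A = π r² = π × 1.425² = 6.3794 mm².
L = V/A = 309166.7/6.3794 = 48463.29 mm → 48.46 m.

48.46 m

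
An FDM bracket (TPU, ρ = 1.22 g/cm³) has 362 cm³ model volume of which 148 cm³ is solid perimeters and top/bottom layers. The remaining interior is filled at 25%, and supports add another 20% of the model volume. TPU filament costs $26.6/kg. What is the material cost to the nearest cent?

$8.89

Volume inside the shell = 362 − 148, so 214 cm³.
Infill deposited: 0.25 × 214 → 53.5 cm³.
Support = 0.20 × 362, so 72.4 cm³.
Deposited volume = 148 + 53.5 + 72.4 = 273.9 cm³.
Mass = 273.9 × 1.22, so 334.158 g.
Cost = 334.158 g / 1000 × $26.6/kg = $8.89.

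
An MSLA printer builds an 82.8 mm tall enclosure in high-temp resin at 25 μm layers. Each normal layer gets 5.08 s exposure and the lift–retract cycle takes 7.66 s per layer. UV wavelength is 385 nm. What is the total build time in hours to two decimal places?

Layers = ⌈82.8/0.025⌉ = 3312.
Per-layer time = 5.08 + 7.66 = 12.74 s.
Total = 3312 × 12.74 = 42194.88 s = 11.72 hours.

11.72 hours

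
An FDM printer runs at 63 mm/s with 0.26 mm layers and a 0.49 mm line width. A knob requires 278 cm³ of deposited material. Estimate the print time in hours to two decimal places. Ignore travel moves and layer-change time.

Extrusion cross-section = 0.26 × 0.49 = 0.1274 mm².
Total extruded path = 278000/0.1274 = 2182103.6 mm.
Extrusion time = 2182103.6 / 63 = 34636.6 s.
Converting: 34636.6 s = 9.62 hours.

9.62 hours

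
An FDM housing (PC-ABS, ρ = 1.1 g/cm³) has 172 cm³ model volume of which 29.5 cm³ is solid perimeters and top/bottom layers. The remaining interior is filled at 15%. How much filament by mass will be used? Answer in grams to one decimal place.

56.0 g

Interior volume = 172 − 29.5 = 142.5 cm³.
Infill volume = 0.15 × 142.5, so 21.375 cm³.
Total printed volume = 29.5 + 21.375, so 50.875 cm³.
Mass = 50.875 × 1.1, so 55.9625 g.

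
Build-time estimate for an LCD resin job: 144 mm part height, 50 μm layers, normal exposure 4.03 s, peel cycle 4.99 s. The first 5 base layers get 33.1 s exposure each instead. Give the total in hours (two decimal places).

Layer count = ceil(144 / 0.05) = 2880.
Base layers = 5 × (33.1 + 4.99) = 190.45 s.
Normal layers = 2875 × (4.03 + 4.99) = 25932.5 s.
Sum: 190.45 + 25932.5 = 26122.95 s → 7.26 hours.

7.26 hours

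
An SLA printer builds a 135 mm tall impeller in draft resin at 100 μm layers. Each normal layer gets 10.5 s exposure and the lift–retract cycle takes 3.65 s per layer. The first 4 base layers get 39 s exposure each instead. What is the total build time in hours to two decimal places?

5.34 hours

Number of layers: 135 / 0.1 → 1350 (rounded up).
Base layers = 4 × (39 + 3.65) = 170.6 s.
Remaining layers: 1346 × (10.5 + 3.65) → 19045.9 s.
Sum: 170.6 + 19045.9 = 19216.5 s → 5.34 hours.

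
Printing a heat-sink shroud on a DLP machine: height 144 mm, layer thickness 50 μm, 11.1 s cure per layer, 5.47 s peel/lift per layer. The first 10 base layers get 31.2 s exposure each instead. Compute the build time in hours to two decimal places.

Layers = ⌈144/0.05⌉ = 2880.
Base layers = 10 × (31.2 + 5.47) = 366.7 s.
Normal layers = 2870 × (11.1 + 5.47), so 47555.9 s.
Sum: 366.7 + 47555.9 = 47922.6 s → 13.31 hours.

13.31 hours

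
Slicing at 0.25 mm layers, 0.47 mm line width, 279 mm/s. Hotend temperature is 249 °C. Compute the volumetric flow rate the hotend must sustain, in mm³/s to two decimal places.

A = 0.25 × 0.47, so 0.1175 mm².
Q = v·A = 279 × 0.1175 = 32.78 mm³/s.

32.78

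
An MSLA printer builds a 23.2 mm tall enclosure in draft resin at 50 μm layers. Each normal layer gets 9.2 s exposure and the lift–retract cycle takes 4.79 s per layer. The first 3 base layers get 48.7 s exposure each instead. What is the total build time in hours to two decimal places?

1.84 hours

Layer count = ceil(23.2 / 0.05) = 464.
Burn-in layers = 3 × (48.7 + 4.79) = 160.47 s.
Remaining layers: 461 × (9.2 + 4.79) → 6449.39 s.
Total = 160.47 + 6449.39 = 6609.86 s = 1.84 hours.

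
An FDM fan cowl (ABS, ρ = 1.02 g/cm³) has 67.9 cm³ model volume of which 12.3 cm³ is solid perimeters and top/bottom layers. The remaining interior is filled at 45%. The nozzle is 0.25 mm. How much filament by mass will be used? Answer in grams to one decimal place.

Infill region = 67.9 − 12.3, so 55.6 cm³.
Infill volume = 0.45 × 55.6 = 25.02 cm³.
Total extruded: 12.3 + 25.02 → 37.32 cm³.
Mass = 37.32 × 1.02 = 38.0664 g.

38.1 g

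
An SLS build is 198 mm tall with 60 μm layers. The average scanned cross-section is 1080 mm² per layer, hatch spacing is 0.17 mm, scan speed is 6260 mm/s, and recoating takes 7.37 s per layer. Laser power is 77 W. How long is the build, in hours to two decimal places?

7.69 hours

Number of layers: 198 / 0.06 → 3300 (rounded up).
Per-layer scan distance = 1080 / 0.17, so 6352.9 mm.
Laser time per layer = 6352.9 / 6260, so 1.0148 s.
Layer cycle: 1.0148 + 7.37 → 8.3848 s.
3300 layers × 8.3848 s/layer = 27669.84 s, i.e. 7.69 hours.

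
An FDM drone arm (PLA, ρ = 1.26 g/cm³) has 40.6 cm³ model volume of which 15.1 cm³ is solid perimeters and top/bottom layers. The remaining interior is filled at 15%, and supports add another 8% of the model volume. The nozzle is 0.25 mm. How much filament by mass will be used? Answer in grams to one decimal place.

Interior volume: 40.6 − 15.1 → 25.5 cm³.
Infill volume = 0.15 × 25.5 = 3.825 cm³.
Support: 0.08 × 40.6 → 3.248 cm³.
Deposited volume = 15.1 + 3.825 + 3.248 = 22.173 cm³.
Mass = 22.173 × 1.26, so 27.93798 g.

27.9 g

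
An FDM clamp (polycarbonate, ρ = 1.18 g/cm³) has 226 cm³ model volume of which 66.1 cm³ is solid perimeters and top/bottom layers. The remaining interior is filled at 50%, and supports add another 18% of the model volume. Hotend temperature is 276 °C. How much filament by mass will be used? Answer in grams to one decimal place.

220.3 g

Interior volume = 226 − 66.1, so 159.9 cm³.
Infill deposited: 0.50 × 159.9 → 79.95 cm³.
Support = 0.18 × 226 = 40.68 cm³.
Total extruded: 66.1 + 79.95 + 40.68 → 186.73 cm³.
Mass = 186.73 × 1.18 = 220.3414 g.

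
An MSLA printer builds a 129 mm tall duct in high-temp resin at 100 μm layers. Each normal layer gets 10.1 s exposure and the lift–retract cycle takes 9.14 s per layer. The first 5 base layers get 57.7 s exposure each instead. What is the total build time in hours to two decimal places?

Layer count = ceil(129 / 0.1) = 1290.
Burn-in layers: 5 × (57.7 + 9.14) → 334.2 s.
Remaining layers: 1285 × (10.1 + 9.14) → 24723.4 s.
Total = 334.2 + 24723.4 = 25057.6 s = 6.96 hours.

6.96 hours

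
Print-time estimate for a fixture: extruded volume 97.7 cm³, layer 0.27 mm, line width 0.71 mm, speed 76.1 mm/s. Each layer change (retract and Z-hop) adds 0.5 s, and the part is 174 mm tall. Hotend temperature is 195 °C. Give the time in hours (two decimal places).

Bead cross-section = 0.27 × 0.71 = 0.1917 mm².
Toolpath length = 97.7 cm³ / 0.1917 mm² = 97700 / 0.1917 = 509650.5 mm.
Time extruding: 509650.5 / 76.1 → 6697.1 s.
Layers = ⌈174/0.27⌉ = 645.
Layer-change overhead: 645 × 0.5 → 322.5 s.
Altogether 6697.1 + 322.5 = 7019.6 s, i.e. 1.95 hours.

1.95 hours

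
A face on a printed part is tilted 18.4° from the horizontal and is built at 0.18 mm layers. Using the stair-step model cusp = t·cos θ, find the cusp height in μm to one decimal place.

170.8 μm

Cusp = layer height × cos(18.4°) = 0.18 × 0.9489 = 0.170802 mm = 170.8 μm.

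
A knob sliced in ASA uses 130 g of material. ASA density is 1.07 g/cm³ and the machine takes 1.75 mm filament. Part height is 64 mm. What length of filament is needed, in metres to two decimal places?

Extruded volume: 130/1.07 = 121.4953 cm³ (121495.3 mm³).
Cross-section of 1.75 mm filament: π·(1.75/2)² = 2.4053 mm².
L = V/A = 121495.3/2.4053 = 50511.5 mm → 50.51 m.

50.51 m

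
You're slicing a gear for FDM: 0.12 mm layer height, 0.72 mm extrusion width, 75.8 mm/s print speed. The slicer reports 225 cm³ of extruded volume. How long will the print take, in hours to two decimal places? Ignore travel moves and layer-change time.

9.54 hours

Bead cross-section: 0.12 × 0.72 → 0.0864 mm².
Total extruded path = 225000/0.0864 = 2604166.7 mm.
Print-move time = 2604166.7 / 75.8, so 34355.8 s.
Converting: 34355.8 s = 9.54 hours.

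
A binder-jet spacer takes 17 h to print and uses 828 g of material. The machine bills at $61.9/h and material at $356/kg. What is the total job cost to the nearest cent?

$1347.07

Time charge = 61.9 × 17 = $1052.30.
Feedstock cost = 356 × 828/1000 = $294.768.
Job cost: 1052.30 + 294.768 = 1347.068 ≈ $1347.07.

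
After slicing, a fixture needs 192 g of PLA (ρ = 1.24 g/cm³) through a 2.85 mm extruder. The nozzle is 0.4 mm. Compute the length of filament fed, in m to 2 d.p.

24.27 m

Extruded volume: 192/1.24 = 154.8387 cm³ (154838.7 mm³).
Filament cross-section = π × (2.85/2)² = 6.3794 mm².
L = V/A = 154838.7/6.3794 = 24271.67 mm → 24.27 m.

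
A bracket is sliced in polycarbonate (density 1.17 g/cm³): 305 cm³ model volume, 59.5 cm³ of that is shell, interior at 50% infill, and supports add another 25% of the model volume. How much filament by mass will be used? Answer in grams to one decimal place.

Volume inside the shell = 305 − 59.5, so 245.5 cm³.
Deposited infill = 0.50 × 245.5 = 122.75 cm³.
Support = 0.25 × 305 = 76.25 cm³.
Deposited volume = 59.5 + 122.75 + 76.25 = 258.5 cm³.
Mass: 258.5 × 1.17 → 302.445 g.

302.4 g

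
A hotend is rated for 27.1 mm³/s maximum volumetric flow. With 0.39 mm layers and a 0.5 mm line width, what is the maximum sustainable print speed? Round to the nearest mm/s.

139 mm/s

Extrusion cross-section = 0.39 × 0.5 = 0.195 mm².
Max speed = 27.1 / 0.195 = 138.97 ≈ 139 mm/s.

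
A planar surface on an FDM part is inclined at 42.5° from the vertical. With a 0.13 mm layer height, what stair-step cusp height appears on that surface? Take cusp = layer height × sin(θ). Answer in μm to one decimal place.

87.8 μm

sin(42.5°) = 0.6756, so cusp = 0.13 × 0.6756 = 0.087828 mm → 87.8 μm.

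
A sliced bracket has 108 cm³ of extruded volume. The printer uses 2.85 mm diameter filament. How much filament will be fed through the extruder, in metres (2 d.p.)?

16.93 m

A = π r² = π × 1.425² = 6.3794 mm².
L = 108000 mm³ / 6.3794 mm² = 16929.49 mm, i.e. 16.93 m.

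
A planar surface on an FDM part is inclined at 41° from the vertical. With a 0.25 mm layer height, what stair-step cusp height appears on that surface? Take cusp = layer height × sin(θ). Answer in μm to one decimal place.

h_c = t·sin θ = 0.25 × 0.6561 = 0.164025 mm (164.0 μm).

164.0 μm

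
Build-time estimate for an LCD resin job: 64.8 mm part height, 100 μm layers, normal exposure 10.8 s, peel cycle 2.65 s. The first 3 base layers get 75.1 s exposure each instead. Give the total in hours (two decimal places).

2.47 hours

Layers = ⌈64.8/0.1⌉ = 648.
Burn-in layers = 3 × (75.1 + 2.65) = 233.25 s.
Regular layers = 645 × (10.8 + 2.65), so 8675.25 s.
Sum: 233.25 + 8675.25 = 8908.5 s → 2.47 hours.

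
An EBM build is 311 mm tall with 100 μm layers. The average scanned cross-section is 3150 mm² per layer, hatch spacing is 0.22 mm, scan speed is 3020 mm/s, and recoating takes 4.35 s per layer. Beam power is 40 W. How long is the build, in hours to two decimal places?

Layer count = ceil(311 / 0.1) = 3110.
Per-layer scan distance: 3150 / 0.22 → 14318.2 mm.
Per-layer scan time = 14318.2 / 3020, so 4.7411 s.
Per-layer time = 4.7411 + 4.35 = 9.0911 s.
Build time = 3110 × 9.0911 = 28273.321 s = 7.85 hours.

7.85 hours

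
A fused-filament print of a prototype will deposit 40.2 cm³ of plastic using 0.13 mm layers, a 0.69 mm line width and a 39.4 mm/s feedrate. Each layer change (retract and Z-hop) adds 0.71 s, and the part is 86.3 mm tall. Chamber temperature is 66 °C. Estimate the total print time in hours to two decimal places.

Extrusion cross-section = 0.13 × 0.69, so 0.0897 mm².
Toolpath length = 40.2 cm³ / 0.0897 mm² = 40200 / 0.0897 = 448160.5 mm.
Time extruding = 448160.5 / 39.4 = 11374.6 s.
Layer count = ceil(86.3 / 0.13) = 664.
Non-print overhead = 664 × 0.71, so 471.44 s.
Altogether 11374.6 + 471.44 = 11846.04 s, i.e. 3.29 hours.

3.29 hours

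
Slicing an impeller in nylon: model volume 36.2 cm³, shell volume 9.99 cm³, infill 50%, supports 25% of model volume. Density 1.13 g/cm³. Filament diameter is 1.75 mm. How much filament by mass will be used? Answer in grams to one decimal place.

Infill region = 36.2 − 9.99, so 26.21 cm³.
Infill deposited: 0.50 × 26.21 → 13.105 cm³.
Support = 0.25 × 36.2 = 9.05 cm³.
Total printed volume = 9.99 + 13.105 + 9.05, so 32.145 cm³.
Mass = 32.145 × 1.13, so 36.32385 g.

36.3 g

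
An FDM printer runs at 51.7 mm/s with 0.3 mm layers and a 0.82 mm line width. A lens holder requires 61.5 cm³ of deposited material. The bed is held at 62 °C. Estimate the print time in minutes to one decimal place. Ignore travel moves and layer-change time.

Extrusion cross-section: 0.3 × 0.82 → 0.246 mm².
Toolpath length = 61.5 cm³ / 0.246 mm² = 61500 / 0.246 = 250000 mm.
Print-move time = 250000 / 51.7 = 4835.6 s.
That's 4835.6 s → 80.6 minutes.

80.6 minutes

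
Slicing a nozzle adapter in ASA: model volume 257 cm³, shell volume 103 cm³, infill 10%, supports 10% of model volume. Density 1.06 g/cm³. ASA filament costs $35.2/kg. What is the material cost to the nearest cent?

$5.38

Interior volume: 257 − 103 → 154 cm³.
Infill volume = 0.10 × 154, so 15.4 cm³.
Support: 0.10 × 257 → 25.7 cm³.
Total extruded = 103 + 15.4 + 25.7, so 144.1 cm³.
Mass: 144.1 × 1.06 → 152.746 g.
Cost = 152.746 g / 1000 × $35.2/kg = $5.38.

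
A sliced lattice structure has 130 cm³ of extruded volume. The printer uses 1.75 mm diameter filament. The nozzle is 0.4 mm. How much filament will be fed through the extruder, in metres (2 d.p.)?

54.05 m

Cross-section of 1.75 mm filament: π·(1.75/2)² = 2.4053 mm².
Length = 130 cm³ / 2.4053 mm² = 130000 / 2.4053 = 54047.31 mm = 54.05 m.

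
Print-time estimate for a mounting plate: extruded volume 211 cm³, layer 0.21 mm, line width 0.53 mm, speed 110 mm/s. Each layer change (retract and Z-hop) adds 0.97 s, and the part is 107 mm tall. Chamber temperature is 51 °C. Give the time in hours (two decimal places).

4.92 hours

Line area = 0.21 × 0.53, so 0.1113 mm².
Path length: 211000 mm³ / 0.1113 mm² → 1895777.2 mm.
Extrusion time = 1895777.2 / 110, so 17234.3 s.
Layer count = ceil(107 / 0.21) = 510.
Z-hop total = 510 × 0.97, so 494.7 s.
Altogether 17234.3 + 494.7 = 17729 s, i.e. 4.92 hours.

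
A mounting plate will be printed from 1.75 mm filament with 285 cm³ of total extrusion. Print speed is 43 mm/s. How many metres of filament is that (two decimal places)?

118.49 m

A = π r² = π × 0.875² = 2.4053 mm².
L = 285000 mm³ / 2.4053 mm² = 118488.34 mm, i.e. 118.49 m.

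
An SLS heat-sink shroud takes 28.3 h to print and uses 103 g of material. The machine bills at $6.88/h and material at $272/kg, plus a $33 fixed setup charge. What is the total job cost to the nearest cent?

Machine cost = 6.88 × 28.3, so $194.704.
Material charge = 272 × 103/1000, so $28.016.
Adding setup: 194.704 + 28.016 + 33 → $255.72.

$255.72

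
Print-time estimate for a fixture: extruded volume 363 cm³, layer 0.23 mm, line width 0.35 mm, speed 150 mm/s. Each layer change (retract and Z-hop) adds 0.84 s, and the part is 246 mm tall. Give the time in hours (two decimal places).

Extrusion cross-section: 0.23 × 0.35 → 0.0805 mm².
Total extruded path = 363000/0.0805 = 4509316.8 mm.
Print-move time: 4509316.8 / 150 → 30062.1 s.
Layer count = ceil(246 / 0.23) = 1070.
Z-hop total: 1070 × 0.84 → 898.8 s.
Altogether 30062.1 + 898.8 = 30960.9 s, i.e. 8.60 hours.

8.60 hours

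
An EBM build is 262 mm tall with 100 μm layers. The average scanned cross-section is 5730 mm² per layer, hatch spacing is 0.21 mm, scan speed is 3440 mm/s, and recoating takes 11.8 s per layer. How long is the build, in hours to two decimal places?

14.36 hours

Layers = ⌈262/0.1⌉ = 2620.
Per-layer scan distance = 5730 / 0.21 = 27285.7 mm.
Per-layer scan time = 27285.7 / 3440, so 7.9319 s.
Layer cycle = 7.9319 + 11.8, so 19.7319 s.
2620 layers × 19.7319 s/layer = 51697.578 s, i.e. 14.36 hours.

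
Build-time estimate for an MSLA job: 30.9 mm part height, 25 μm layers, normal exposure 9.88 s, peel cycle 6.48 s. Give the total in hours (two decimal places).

Layers = ⌈30.9/0.025⌉ = 1236.
Cycle time = 9.88 + 6.48, so 16.36 s.
Total = 1236 × 16.36 = 20220.96 s = 5.62 hours.

5.62 hours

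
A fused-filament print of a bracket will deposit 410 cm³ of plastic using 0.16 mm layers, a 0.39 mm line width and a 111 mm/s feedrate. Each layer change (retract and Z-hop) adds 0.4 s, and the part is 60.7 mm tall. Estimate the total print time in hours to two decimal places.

Extrusion cross-section: 0.16 × 0.39 → 0.0624 mm².
Toolpath length = 410 cm³ / 0.0624 mm² = 410000 / 0.0624 = 6570512.8 mm.
Print-move time = 6570512.8 / 111, so 59193.8 s.
Layer count = ceil(60.7 / 0.16) = 380.
Layer-change overhead: 380 × 0.4 → 152 s.
Altogether 59193.8 + 152 = 59345.8 s, i.e. 16.48 hours.

16.48 hours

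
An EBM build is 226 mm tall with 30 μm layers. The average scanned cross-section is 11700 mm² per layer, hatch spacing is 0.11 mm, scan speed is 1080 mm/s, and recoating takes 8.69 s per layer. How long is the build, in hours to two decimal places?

Layers = ⌈226/0.03⌉ = 7534.
Scan path per layer = 11700 / 0.11 = 106363.6 mm.
Per-layer scan time = 106363.6 / 1080, so 98.4848 s.
Time per layer: 98.4848 + 8.69 → 107.1748 s.
Build time = 7534 × 107.1748 = 807454.9432 s = 224.29 hours.

224.29 hours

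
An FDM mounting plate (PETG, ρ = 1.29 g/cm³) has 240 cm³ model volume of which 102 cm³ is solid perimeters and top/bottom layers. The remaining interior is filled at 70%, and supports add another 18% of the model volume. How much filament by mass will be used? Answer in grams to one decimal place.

311.9 g

Infill region = 240 − 102, so 138 cm³.
Deposited infill: 0.70 × 138 → 96.6 cm³.
Support: 0.18 × 240 → 43.2 cm³.
Total printed volume = 102 + 96.6 + 43.2, so 241.8 cm³.
Mass = 241.8 × 1.29 = 311.922 g.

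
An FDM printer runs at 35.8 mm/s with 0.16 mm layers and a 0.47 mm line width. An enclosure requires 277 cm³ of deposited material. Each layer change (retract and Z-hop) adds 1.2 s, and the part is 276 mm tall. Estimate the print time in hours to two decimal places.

Bead cross-section = 0.16 × 0.47 = 0.0752 mm².
Toolpath length = 277 cm³ / 0.0752 mm² = 277000 / 0.0752 = 3683510.6 mm.
Print-move time = 3683510.6 / 35.8 = 102891.4 s.
Number of layers: 276 / 0.16 → 1725 (rounded up).
Z-hop total = 1725 × 1.2 = 2070 s.
Altogether 102891.4 + 2070 = 104961.4 s, i.e. 29.16 hours.

29.16 hours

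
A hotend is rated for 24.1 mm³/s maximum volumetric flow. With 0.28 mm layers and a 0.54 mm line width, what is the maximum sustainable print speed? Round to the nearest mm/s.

159 mm/s

Bead cross-section = 0.28 × 0.54, so 0.1512 mm².
v_max = Q/A = 24.1/0.1512 = 159.39 mm/s → 159 mm/s.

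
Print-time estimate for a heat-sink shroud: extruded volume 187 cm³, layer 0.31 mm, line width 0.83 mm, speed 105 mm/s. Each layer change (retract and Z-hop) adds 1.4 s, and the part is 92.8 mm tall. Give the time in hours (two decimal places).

2.04 hours

Line area = 0.31 × 0.83 = 0.2573 mm².
Path length: 187000 mm³ / 0.2573 mm² → 726778.1 mm.
Extrusion time = 726778.1 / 105, so 6921.7 s.
Number of layers: 92.8 / 0.31 → 300 (rounded up).
Non-print overhead: 300 × 1.4 → 420 s.
Altogether 6921.7 + 420 = 7341.7 s, i.e. 2.04 hours.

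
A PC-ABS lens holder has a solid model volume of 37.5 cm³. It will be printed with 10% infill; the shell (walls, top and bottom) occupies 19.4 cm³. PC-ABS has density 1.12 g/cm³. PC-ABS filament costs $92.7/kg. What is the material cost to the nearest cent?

Volume inside the shell = 37.5 − 19.4 = 18.1 cm³.
Infill volume = 0.10 × 18.1 = 1.81 cm³.
Deposited volume = 19.4 + 1.81 = 21.21 cm³.
Mass = 21.21 × 1.12 = 23.7552 g.
At $92.7/kg: 23.7552/1000 × 92.7 = $2.20.

$2.20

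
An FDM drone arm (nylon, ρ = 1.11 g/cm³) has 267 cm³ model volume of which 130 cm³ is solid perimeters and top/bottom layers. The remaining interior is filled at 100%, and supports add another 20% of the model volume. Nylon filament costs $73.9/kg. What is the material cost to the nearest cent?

Volume inside the shell: 267 − 130 → 137 cm³.
Deposited infill = 1.00 × 137 = 137 cm³.
Support = 0.20 × 267, so 53.4 cm³.
Total extruded = 130 + 137 + 53.4, so 320.4 cm³.
Mass = 320.4 × 1.11, so 355.644 g.
Cost = 355.644 g / 1000 × $73.9/kg = $26.28.

$26.28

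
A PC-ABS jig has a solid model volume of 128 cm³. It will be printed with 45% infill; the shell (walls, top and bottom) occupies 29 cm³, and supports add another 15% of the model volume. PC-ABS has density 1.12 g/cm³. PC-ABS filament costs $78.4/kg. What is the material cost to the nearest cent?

$8.14

Volume inside the shell: 128 − 29 → 99 cm³.
Infill deposited = 0.45 × 99 = 44.55 cm³.
Support = 0.15 × 128 = 19.2 cm³.
Deposited volume = 29 + 44.55 + 19.2 = 92.75 cm³.
Mass = 92.75 × 1.12, so 103.88 g.
Cost = 103.88 g / 1000 × $78.4/kg = $8.14.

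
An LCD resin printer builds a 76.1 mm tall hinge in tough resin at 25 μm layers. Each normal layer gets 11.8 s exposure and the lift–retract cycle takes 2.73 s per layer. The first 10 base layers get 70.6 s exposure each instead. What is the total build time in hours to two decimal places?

Layers = ⌈76.1/0.025⌉ = 3044.
Burn-in layers = 10 × (70.6 + 2.73) = 733.3 s.
Remaining layers = 3034 × (11.8 + 2.73), so 44084.02 s.
Sum: 733.3 + 44084.02 = 44817.32 s → 12.45 hours.

12.45 hours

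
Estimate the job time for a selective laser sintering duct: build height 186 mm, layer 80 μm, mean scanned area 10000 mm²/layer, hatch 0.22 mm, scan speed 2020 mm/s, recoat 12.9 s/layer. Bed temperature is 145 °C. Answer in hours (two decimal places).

22.86 hours

Layer count = ceil(186 / 0.08) = 2325.
Hatch length per layer = 10000 / 0.22, so 45454.5 mm.
Per-layer scan time: 45454.5 / 2020 → 22.5022 s.
Layer cycle = 22.5022 + 12.9 = 35.4022 s.
2325 layers × 35.4022 s/layer = 82310.115 s, i.e. 22.86 hours.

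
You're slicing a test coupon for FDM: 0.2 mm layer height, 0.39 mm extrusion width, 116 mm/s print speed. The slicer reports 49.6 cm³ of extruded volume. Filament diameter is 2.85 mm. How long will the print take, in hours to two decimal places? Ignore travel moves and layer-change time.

Extrusion cross-section = 0.2 × 0.39 = 0.078 mm².
Total extruded path = 49600/0.078 = 635897.4 mm.
Extrusion time = 635897.4 / 116, so 5481.9 s.
Converting: 5481.9 s = 1.52 hours.

1.52 hours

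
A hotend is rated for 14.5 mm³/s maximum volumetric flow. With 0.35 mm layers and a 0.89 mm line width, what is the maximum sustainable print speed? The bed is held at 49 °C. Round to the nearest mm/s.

Bead cross-section = 0.35 × 0.89, so 0.3115 mm².
Max speed = 14.5 / 0.3115 = 46.55 ≈ 47 mm/s.

47 mm/s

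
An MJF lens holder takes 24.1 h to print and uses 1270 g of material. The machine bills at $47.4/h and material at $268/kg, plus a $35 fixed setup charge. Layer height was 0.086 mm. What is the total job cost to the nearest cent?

Machine cost: 47.4 × 24.1 → $1142.34.
Feedstock cost: 268 × 1270/1000 → $340.36.
Total = 1142.34 + 340.36 + 35 = $1517.70.

$1517.70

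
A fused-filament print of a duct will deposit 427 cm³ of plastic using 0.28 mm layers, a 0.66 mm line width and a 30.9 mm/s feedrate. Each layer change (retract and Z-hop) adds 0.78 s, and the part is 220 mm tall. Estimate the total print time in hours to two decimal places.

Extrusion cross-section = 0.28 × 0.66, so 0.1848 mm².
Toolpath length = 427 cm³ / 0.1848 mm² = 427000 / 0.1848 = 2310606.1 mm.
Time extruding = 2310606.1 / 30.9, so 74776.9 s.
Layer count = ceil(220 / 0.28) = 786.
Z-hop total = 786 × 0.78, so 613.08 s.
Total = 74776.9 + 613.08 = 75389.98 s = 20.94 hours.

20.94 hours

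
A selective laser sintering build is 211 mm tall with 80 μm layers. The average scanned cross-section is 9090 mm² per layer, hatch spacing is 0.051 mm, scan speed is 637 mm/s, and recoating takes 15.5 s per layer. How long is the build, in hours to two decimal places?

Number of layers: 211 / 0.08 → 2638 (rounded up).
Scan path per layer = 9090 / 0.051, so 178235.3 mm.
Per-layer scan time = 178235.3 / 637, so 279.8042 s.
Time per layer = 279.8042 + 15.5 = 295.3042 s.
2638 layers × 295.3042 s/layer = 779012.4796 s, i.e. 216.39 hours.

216.39 hours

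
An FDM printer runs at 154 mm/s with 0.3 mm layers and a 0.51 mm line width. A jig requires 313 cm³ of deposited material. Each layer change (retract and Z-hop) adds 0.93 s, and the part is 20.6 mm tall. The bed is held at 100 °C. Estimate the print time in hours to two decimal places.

Extrusion cross-section = 0.3 × 0.51 = 0.153 mm².
Total extruded path = 313000/0.153 = 2045751.6 mm.
Extrusion time = 2045751.6 / 154, so 13284.1 s.
Number of layers: 20.6 / 0.3 → 69 (rounded up).
Z-hop total = 69 × 0.93 = 64.17 s.
Total = 13284.1 + 64.17 = 13348.27 s = 3.71 hours.

3.71 hours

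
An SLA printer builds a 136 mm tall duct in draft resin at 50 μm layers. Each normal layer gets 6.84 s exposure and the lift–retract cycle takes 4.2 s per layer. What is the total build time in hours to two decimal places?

Layers = ⌈136/0.05⌉ = 2720.
Each layer takes = 6.84 + 4.2, so 11.04 s.
Build time: 2720 × 11.04 s = 30028.8 s, i.e. 8.34 hours.

8.34 hours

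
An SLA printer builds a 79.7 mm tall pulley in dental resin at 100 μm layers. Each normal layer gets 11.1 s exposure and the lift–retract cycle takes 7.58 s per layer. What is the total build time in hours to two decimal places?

4.14 hours

Number of layers: 79.7 / 0.1 → 797 (rounded up).
Cycle time = 11.1 + 7.58, so 18.68 s.
Total = 797 × 18.68 = 14887.96 s = 4.14 hours.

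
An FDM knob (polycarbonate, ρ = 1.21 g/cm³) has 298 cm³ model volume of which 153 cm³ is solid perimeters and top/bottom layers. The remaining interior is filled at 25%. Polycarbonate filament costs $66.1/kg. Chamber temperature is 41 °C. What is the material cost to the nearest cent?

$15.14

Infill region = 298 − 153 = 145 cm³.
Infill deposited: 0.25 × 145 → 36.25 cm³.
Deposited volume = 153 + 36.25 = 189.25 cm³.
Mass = 189.25 × 1.21 = 228.9925 g.
At $66.1/kg: 228.9925/1000 × 66.1 = $15.14.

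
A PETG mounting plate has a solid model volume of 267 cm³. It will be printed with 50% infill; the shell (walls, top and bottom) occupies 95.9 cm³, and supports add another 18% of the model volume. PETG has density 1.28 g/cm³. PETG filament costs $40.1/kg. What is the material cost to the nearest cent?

Infill region: 267 − 95.9 → 171.1 cm³.
Deposited infill: 0.50 × 171.1 → 85.55 cm³.
Support: 0.18 × 267 → 48.06 cm³.
Total printed volume = 95.9 + 85.55 + 48.06 = 229.51 cm³.
Mass: 229.51 × 1.28 → 293.7728 g.
Cost = 293.7728 g / 1000 × $40.1/kg = $11.78.

$11.78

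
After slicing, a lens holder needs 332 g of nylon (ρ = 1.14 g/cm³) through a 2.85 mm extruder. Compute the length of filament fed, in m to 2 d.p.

45.65 m

Extruded volume: 332/1.14 = 291.2281 cm³ (291228.1 mm³).
A = π r² = π × 1.425² = 6.3794 mm².
Length = 291228.1 / 6.3794 = 45651.33 mm = 45.65 m.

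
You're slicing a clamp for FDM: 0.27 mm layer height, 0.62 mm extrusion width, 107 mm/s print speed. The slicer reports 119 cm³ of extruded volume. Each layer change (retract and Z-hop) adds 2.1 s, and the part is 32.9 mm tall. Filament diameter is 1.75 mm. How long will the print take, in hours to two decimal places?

Bead cross-section = 0.27 × 0.62, so 0.1674 mm².
Path length: 119000 mm³ / 0.1674 mm² → 710872.2 mm.
Print-move time: 710872.2 / 107 → 6643.7 s.
Layers = ⌈32.9/0.27⌉ = 122.
Non-print overhead = 122 × 2.1 = 256.2 s.
Altogether 6643.7 + 256.2 = 6899.9 s, i.e. 1.92 hours.

1.92 hours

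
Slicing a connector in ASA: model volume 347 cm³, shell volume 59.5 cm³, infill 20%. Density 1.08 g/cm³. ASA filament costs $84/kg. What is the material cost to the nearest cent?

$10.61

Interior volume = 347 − 59.5, so 287.5 cm³.
Infill deposited = 0.20 × 287.5 = 57.5 cm³.
Deposited volume = 59.5 + 57.5 = 117 cm³.
Mass: 117 × 1.08 → 126.36 g.
Cost = 126.36 g / 1000 × $84/kg = $10.61.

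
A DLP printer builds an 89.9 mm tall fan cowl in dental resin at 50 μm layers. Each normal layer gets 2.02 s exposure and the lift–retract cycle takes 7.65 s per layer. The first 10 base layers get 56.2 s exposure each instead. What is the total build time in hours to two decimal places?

Number of layers: 89.9 / 0.05 → 1798 (rounded up).
Base layers = 10 × (56.2 + 7.65) = 638.5 s.
Regular layers = 1788 × (2.02 + 7.65) = 17289.96 s.
Total = 638.5 + 17289.96 = 17928.46 s = 4.98 hours.

4.98 hours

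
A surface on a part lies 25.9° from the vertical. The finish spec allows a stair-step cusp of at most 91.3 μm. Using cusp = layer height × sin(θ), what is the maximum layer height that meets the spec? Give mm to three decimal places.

t = h_c / sin θ = 0.0913 / 0.4368 = 0.209 mm.

0.209 mm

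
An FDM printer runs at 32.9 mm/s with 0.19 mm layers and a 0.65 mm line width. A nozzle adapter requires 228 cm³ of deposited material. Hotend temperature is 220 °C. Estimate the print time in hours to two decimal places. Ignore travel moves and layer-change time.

Line area = 0.19 × 0.65 = 0.1235 mm².
Toolpath length = 228 cm³ / 0.1235 mm² = 228000 / 0.1235 = 1846153.8 mm.
Print-move time: 1846153.8 / 32.9 → 56114.1 s.
Converting: 56114.1 s = 15.59 hours.

15.59 hours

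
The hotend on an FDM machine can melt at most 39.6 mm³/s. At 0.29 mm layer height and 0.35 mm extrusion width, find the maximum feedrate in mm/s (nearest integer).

390 mm/s

Extrusion cross-section = 0.29 × 0.35, so 0.1015 mm².
Max speed = 39.6 / 0.1015 = 390.15 ≈ 390 mm/s.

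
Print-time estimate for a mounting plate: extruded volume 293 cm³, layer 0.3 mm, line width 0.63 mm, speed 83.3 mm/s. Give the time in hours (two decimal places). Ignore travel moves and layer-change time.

5.17 hours

Line area = 0.3 × 0.63, so 0.189 mm².
Path length: 293000 mm³ / 0.189 mm² → 1550264.6 mm.
Time extruding: 1550264.6 / 83.3 → 18610.6 s.
18610.6 s = 5.17 hours.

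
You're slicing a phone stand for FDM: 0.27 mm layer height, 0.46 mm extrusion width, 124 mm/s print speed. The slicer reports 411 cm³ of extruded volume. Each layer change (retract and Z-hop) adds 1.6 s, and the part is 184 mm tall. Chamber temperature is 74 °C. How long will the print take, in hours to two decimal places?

7.72 hours

Extrusion cross-section = 0.27 × 0.46, so 0.1242 mm².
Toolpath length = 411 cm³ / 0.1242 mm² = 411000 / 0.1242 = 3309178.7 mm.
Time extruding = 3309178.7 / 124 = 26686.9 s.
Layer count = ceil(184 / 0.27) = 682.
Layer-change overhead: 682 × 1.6 → 1091.2 s.
Total = 26686.9 + 1091.2 = 27778.1 s = 7.72 hours.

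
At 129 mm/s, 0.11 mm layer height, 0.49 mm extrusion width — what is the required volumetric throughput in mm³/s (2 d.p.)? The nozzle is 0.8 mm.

Extrusion cross-section = 0.11 × 0.49, so 0.0539 mm².
Volumetric flow = 129 × 0.0539 = 6.95 mm³/s.

6.95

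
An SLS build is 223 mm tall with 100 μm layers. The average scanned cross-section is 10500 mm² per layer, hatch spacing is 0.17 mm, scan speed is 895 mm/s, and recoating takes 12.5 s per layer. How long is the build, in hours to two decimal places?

50.49 hours

Layers = ⌈223/0.1⌉ = 2230.
Scan path per layer = 10500 / 0.17, so 61764.7 mm.
Laser time per layer = 61764.7 / 895 = 69.0108 s.
Per-layer time = 69.0108 + 12.5 = 81.5108 s.
2230 layers × 81.5108 s/layer = 181769.084 s, i.e. 50.49 hours.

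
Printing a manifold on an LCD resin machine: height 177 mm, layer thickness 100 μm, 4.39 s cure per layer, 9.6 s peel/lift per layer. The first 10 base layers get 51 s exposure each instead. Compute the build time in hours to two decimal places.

Layer count = ceil(177 / 0.1) = 1770.
Burn-in layers = 10 × (51 + 9.6) = 606 s.
Remaining layers = 1760 × (4.39 + 9.6) = 24622.4 s.
Sum: 606 + 24622.4 = 25228.4 s → 7.01 hours.

7.01 hours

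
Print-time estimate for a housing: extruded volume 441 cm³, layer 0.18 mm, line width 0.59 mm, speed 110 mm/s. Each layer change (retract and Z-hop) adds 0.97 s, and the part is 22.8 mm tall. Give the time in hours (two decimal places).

Line area = 0.18 × 0.59, so 0.1062 mm².
Total extruded path = 441000/0.1062 = 4152542.4 mm.
Print-move time = 4152542.4 / 110, so 37750.4 s.
Layer count = ceil(22.8 / 0.18) = 127.
Layer-change overhead = 127 × 0.97, so 123.19 s.
Total = 37750.4 + 123.19 = 37873.59 s = 10.52 hours.

10.52 hours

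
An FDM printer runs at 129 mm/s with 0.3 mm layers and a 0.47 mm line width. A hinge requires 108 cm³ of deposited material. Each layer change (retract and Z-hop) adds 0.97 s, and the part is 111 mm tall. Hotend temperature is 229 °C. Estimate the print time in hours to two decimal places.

1.75 hours

Line area = 0.3 × 0.47 = 0.141 mm².
Path length: 108000 mm³ / 0.141 mm² → 765957.4 mm.
Print-move time = 765957.4 / 129, so 5937.7 s.
Layer count = ceil(111 / 0.3) = 370.
Z-hop total: 370 × 0.97 → 358.9 s.
Total = 5937.7 + 358.9 = 6296.6 s = 1.75 hours.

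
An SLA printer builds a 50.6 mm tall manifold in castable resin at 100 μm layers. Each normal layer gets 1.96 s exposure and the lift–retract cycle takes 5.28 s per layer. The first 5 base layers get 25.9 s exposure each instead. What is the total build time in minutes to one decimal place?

Number of layers: 50.6 / 0.1 → 506 (rounded up).
Base layers = 5 × (25.9 + 5.28), so 155.9 s.
Normal layers = 501 × (1.96 + 5.28), so 3627.24 s.
Total = 155.9 + 3627.24 = 3783.14 s = 63.1 minutes.

63.1 minutes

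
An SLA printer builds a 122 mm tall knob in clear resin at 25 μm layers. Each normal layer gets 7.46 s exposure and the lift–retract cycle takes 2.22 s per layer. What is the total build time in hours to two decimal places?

13.12 hours

Layers = ⌈122/0.025⌉ = 4880.
Each layer takes = 7.46 + 2.22, so 9.68 s.
Total = 4880 × 9.68 = 47238.4 s = 13.12 hours.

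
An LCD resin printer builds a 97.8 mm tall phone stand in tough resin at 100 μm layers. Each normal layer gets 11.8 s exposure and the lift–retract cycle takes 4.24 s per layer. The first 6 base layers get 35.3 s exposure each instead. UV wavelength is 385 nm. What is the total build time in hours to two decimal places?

4.40 hours

Layer count = ceil(97.8 / 0.1) = 978.
Base layers = 6 × (35.3 + 4.24) = 237.24 s.
Remaining layers = 972 × (11.8 + 4.24), so 15590.88 s.
Sum: 237.24 + 15590.88 = 15828.12 s → 4.40 hours.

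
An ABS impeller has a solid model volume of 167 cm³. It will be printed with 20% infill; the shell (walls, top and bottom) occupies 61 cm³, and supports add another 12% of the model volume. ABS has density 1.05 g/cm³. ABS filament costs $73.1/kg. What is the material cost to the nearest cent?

Interior volume = 167 − 61, so 106 cm³.
Deposited infill = 0.20 × 106 = 21.2 cm³.
Support = 0.12 × 167, so 20.04 cm³.
Deposited volume = 61 + 21.2 + 20.04 = 102.24 cm³.
Mass = 102.24 × 1.05, so 107.352 g.
At $73.1/kg: 107.352/1000 × 73.1 = $7.85.

$7.85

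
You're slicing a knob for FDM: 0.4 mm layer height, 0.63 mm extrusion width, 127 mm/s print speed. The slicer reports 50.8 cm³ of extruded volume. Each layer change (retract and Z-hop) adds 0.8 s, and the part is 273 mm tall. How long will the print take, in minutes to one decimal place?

35.6 minutes

Extrusion cross-section = 0.4 × 0.63, so 0.252 mm².
Toolpath length = 50.8 cm³ / 0.252 mm² = 50800 / 0.252 = 201587.3 mm.
Print-move time = 201587.3 / 127 = 1587.3 s.
Layers = ⌈273/0.4⌉ = 683.
Non-print overhead = 683 × 0.8, so 546.4 s.
Altogether 1587.3 + 546.4 = 2133.7 s, i.e. 35.6 minutes.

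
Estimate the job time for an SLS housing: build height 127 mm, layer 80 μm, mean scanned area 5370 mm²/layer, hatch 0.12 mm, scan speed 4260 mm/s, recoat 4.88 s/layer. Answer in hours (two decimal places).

Layers = ⌈127/0.08⌉ = 1588.
Hatch length per layer = 5370 / 0.12 = 44750 mm.
Laser time per layer = 44750 / 4260 = 10.5047 s.
Layer cycle = 10.5047 + 4.88 = 15.3847 s.
Build time = 1588 × 15.3847 = 24430.9036 s = 6.79 hours.

6.79 hours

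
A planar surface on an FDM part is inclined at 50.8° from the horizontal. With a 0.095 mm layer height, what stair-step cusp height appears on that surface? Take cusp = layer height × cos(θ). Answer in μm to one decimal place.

Cusp = layer height × cos(50.8°) = 0.095 × 0.6320 = 0.06004 mm = 60.0 μm.

60.0 μm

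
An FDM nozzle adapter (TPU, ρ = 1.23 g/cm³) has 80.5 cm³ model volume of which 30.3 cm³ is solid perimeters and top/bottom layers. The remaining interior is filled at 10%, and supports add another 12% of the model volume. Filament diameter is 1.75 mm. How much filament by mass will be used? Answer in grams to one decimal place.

55.3 g

Volume inside the shell = 80.5 − 30.3 = 50.2 cm³.
Infill volume: 0.10 × 50.2 → 5.02 cm³.
Support = 0.12 × 80.5, so 9.66 cm³.
Total extruded = 30.3 + 5.02 + 9.66, so 44.98 cm³.
Mass = 44.98 × 1.23 = 55.3254 g.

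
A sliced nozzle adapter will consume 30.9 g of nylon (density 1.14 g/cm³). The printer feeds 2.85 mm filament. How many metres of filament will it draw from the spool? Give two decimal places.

Extruded volume: 30.9/1.14 = 27.1053 cm³ (27105.3 mm³).
A = π r² = π × 1.425² = 6.3794 mm².
Length = 27105.3 / 6.3794 = 4248.88 mm = 4.25 m.

4.25 m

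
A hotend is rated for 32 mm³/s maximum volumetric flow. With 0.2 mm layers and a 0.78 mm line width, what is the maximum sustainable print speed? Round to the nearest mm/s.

205 mm/s

Extrusion cross-section = 0.2 × 0.78, so 0.156 mm².
Max speed = 32 / 0.156 = 205.13 ≈ 205 mm/s.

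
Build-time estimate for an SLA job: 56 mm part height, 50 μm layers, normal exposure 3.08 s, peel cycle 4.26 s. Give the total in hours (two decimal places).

Layer count = ceil(56 / 0.05) = 1120.
Cycle time = 3.08 + 4.26, so 7.34 s.
Build time: 1120 × 7.34 s = 8220.8 s, i.e. 2.28 hours.

2.28 hours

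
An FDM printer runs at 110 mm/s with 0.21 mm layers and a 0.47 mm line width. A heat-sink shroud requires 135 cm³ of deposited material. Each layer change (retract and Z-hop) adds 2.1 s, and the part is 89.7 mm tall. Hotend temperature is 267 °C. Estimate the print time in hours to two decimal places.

3.70 hours

Extrusion cross-section = 0.21 × 0.47, so 0.0987 mm².
Toolpath length = 135 cm³ / 0.0987 mm² = 135000 / 0.0987 = 1367781.2 mm.
Extrusion time = 1367781.2 / 110, so 12434.4 s.
Layer count = ceil(89.7 / 0.21) = 428.
Layer-change overhead: 428 × 2.1 → 898.8 s.
Altogether 12434.4 + 898.8 = 13333.2 s, i.e. 3.70 hours.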